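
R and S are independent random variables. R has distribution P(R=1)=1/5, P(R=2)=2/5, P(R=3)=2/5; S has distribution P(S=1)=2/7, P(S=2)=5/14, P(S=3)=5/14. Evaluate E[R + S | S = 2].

21/5

P(S = 2) = 5/14.
Summing (R+S)·P(x,y) over outcomes with S = 2 gives 3/2.
E[R + S | S = 2] = (3/2) / (5/14) = 21/5.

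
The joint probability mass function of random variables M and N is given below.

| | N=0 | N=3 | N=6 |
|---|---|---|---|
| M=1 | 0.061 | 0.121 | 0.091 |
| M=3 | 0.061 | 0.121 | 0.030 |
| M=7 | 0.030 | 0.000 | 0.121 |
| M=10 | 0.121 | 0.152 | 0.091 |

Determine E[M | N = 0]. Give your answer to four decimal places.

P(N = 0) = 0.273.
Σ M·P over the event = 1·(0.061) + 3·(0.061) + 7·(0.030) + 10·(0.121) = 1.664.
E[M | N = 0] = (1.664) / (0.273) = 6.0952.

6.0952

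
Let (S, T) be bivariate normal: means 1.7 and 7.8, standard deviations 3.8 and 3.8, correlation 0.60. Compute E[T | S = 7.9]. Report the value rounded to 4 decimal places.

The regression of T on S has slope ρ·σ_T/σ_S and passes through (μ_S, μ_T).
E[T | S=7.9] = 7.8 + (0.60)·(3.8/3.8)·(7.9 − (1.7)) = 7.8 + (0.6)·(6.2) = 11.5200.

11.5200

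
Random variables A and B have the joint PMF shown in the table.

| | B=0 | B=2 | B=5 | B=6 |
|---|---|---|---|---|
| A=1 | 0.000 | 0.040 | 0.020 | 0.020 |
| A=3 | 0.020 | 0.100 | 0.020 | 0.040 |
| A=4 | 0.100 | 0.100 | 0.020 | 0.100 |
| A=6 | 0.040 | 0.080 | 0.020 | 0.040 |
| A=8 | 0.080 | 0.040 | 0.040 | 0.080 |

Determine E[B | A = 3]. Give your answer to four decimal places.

3.0000

P(A = 3) = 0.180.
Σ B·P over the event = 0·(0.020) + 2·(0.100) + 5·(0.020) + 6·(0.040) = 0.540.
E[B | A = 3] = (0.540) / (0.180) = 3.0000.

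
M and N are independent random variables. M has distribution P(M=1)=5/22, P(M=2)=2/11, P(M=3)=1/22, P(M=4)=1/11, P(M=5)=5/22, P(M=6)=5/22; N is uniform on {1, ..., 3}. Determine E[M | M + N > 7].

P(M + N > 7) = 5/22.
Summing M·P(x,y) over outcomes with M + N > 7 gives 85/66.
E[M | M + N > 7] = (85/66) / (5/22) = 17/3.

17/3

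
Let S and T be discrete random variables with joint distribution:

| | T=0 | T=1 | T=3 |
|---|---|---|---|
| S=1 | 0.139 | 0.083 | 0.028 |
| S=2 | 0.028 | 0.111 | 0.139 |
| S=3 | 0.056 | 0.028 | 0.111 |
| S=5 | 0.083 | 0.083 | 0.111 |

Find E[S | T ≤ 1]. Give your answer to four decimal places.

2.5892

P(T ≤ 1) = 0.611.
Σ S·P over the event = 1·(0.139) + 1·(0.083) + 2·(0.028) + 2·(0.111) + 3·(0.056) + 3·(0.028) + 5·(0.083) + 5·(0.083) = 1.582.
E[S | T ≤ 1] = (1.582) / (0.611) = 2.5892.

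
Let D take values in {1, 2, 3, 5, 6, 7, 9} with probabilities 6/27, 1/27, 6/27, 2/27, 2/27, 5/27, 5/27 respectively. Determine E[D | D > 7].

9

P(D > 7) = 5/27.
Σ over the event: 9·5/27 = 5/3.
E[D | D > 7] = (5/3) / (5/27) = 9.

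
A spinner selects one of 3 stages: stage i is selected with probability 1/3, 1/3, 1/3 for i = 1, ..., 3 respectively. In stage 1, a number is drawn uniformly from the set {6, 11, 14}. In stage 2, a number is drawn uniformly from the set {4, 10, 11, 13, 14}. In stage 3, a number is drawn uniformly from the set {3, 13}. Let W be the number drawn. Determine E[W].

E[W | stage 1] = (6+11+14)/3 = 31/3.
E[W | stage 2] = (4+10+11+13+14)/5 = 52/5.
E[W | stage 3] = (3+13)/2 = 8.
E[W] = (1/3)·(31/3) + (1/3)·(52/5) + (1/3)·(8) = 431/45.

431/45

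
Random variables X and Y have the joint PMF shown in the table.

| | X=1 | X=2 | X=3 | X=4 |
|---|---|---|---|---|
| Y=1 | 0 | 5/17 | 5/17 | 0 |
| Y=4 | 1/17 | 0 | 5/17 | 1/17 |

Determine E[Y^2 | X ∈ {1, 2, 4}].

37/7

P(X ∈ {1, 2, 4}) = 7/17.
Σ Y^2·P over the event = 16·(1/17) + 1·(5/17) + 16·(1/17) = 37/17.
E[Y^2 | X ∈ {1, 2, 4}] = (37/17) / (7/17) = 37/7.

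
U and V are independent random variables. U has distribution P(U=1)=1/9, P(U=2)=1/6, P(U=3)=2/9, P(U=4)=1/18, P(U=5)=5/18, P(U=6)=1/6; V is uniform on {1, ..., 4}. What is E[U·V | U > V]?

248/23

P(U > V) = 23/36.
Summing UV·P(x,y) over outcomes with U > V gives 62/9.
E[U·V | U > V] = (62/9) / (23/36) = 248/23.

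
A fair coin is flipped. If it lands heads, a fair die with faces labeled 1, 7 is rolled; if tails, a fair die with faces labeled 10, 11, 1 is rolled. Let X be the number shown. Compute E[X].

17/3

E[X | heads] = (1+7)/2 = 4.
E[X | tails] = (10+11+1)/3 = 22/3.
E[X] = (1/2)·(4) + (1/2)·(22/3) = 17/3.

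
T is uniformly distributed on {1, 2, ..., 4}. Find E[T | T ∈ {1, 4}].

P(T ∈ {1, 4}) = 1/2.
Σ over the event: 1·1/4 + 4·1/4 = 5/4.
E[T | T ∈ {1, 4}] = (5/4) / (1/2) = 5/2.

5/2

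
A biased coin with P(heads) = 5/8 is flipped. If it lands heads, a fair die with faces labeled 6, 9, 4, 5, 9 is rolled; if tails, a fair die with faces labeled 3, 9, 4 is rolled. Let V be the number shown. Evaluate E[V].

E[V | heads] = (6+9+4+5+9)/5 = 33/5.
E[V | tails] = (3+9+4)/3 = 16/3.
E[V] = (5/8)·(33/5) + (3/8)·(16/3) = 49/8.

49/8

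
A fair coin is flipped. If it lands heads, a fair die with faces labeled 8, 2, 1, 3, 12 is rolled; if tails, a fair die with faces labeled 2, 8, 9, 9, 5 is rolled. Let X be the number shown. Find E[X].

E[X | heads] = (8+2+1+3+12)/5 = 26/5.
E[X | tails] = (2+8+9+9+5)/5 = 33/5.
E[X] = (1/2)·(26/5) + (1/2)·(33/5) = 59/10.

59/10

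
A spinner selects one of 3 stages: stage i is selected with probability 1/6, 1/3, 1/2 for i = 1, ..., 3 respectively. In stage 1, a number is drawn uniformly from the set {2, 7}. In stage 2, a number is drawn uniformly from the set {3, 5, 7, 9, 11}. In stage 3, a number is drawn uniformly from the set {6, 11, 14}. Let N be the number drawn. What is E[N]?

33/4

E[N | stage 1] = (2+7)/2 = 9/2.
E[N | stage 2] = (3+5+7+9+11)/5 = 7.
E[N | stage 3] = (6+11+14)/3 = 31/3.
E[N] = (1/6)·(9/2) + (1/3)·(7) + (1/2)·(31/3) = 33/4.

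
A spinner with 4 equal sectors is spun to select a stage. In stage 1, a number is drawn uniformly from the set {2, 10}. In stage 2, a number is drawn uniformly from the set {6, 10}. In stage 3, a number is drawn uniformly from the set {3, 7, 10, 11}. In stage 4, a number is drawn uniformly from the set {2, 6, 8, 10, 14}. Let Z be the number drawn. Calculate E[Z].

119/16

E[Z | stage 1] = (2+10)/2 = 6.
E[Z | stage 2] = (6+10)/2 = 8.
E[Z | stage 3] = (3+7+10+11)/4 = 31/4.
E[Z | stage 4] = (2+6+8+10+14)/5 = 8.
E[Z] = (1/4)·(6) + (1/4)·(8) + (1/4)·(31/4) + (1/4)·(8) = 119/16.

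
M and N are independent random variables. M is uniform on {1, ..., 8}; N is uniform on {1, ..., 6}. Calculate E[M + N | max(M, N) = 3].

24/5

Outcomes with max(M, N) = 3: (1,3), (2,3), (3,1), (3,2), (3,3), each with probability 1/48.
E[M + N | max(M, N) = 3] = (4 + 5 + 4 + 5 + 6) / 5 = 24/5.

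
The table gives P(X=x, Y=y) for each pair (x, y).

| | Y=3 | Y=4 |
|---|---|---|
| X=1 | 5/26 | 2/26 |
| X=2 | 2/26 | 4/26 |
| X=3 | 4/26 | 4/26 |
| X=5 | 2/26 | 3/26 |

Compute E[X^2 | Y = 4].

P(Y = 4) = 1/2.
Σ X^2·P over the event = 1·(2/26) + 4·(4/26) + 9·(4/26) + 25·(3/26) = 129/26.
E[X^2 | Y = 4] = (129/26) / (1/2) = 129/13.

129/13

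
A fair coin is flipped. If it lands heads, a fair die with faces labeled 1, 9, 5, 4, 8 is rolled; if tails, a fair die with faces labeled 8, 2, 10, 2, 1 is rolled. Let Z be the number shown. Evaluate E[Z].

5

E[Z | heads] = (1+9+5+4+8)/5 = 27/5.
E[Z | tails] = (8+2+10+2+1)/5 = 23/5.
E[Z] = (1/2)·(27/5) + (1/2)·(23/5) = 5.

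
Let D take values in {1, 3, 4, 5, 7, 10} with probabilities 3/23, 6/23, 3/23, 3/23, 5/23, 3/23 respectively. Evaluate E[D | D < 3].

1

P(D < 3) = 3/23.
Σ over the event: 1·3/23 = 3/23.
E[D | D < 3] = (3/23) / (3/23) = 1.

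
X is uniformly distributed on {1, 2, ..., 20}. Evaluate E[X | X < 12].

Given X < 12, X is equally likely to be any of {1, 2, 3, 4, 5, 6, 7, 8, 9, 10, 11}.
E[X | X < 12] = (1 + 2 + 3 + 4 + 5 + 6 + 7 + 8 + 9 + 10 + 11) / 11 = 6.

6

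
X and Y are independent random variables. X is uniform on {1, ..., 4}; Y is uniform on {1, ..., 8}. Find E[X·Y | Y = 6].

P(Y = 6) = 1/8.
Summing XY·P(x,y) over outcomes with Y = 6 gives 15/8.
E[X·Y | Y = 6] = (15/8) / (1/8) = 15.

15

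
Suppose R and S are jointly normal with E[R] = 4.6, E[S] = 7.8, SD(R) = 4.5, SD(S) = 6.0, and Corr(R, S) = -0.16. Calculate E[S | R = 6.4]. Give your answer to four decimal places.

E[S | R=x] = μ_S + ρ(σ_S/σ_R)(x − μ_R) for jointly normal variables.
E[S | R=6.4] = 7.8 + (-0.16)·(6.0/4.5)·(6.4 − (4.6)) = 7.8 + (-0.21333)·(1.8) = 7.4160.

7.4160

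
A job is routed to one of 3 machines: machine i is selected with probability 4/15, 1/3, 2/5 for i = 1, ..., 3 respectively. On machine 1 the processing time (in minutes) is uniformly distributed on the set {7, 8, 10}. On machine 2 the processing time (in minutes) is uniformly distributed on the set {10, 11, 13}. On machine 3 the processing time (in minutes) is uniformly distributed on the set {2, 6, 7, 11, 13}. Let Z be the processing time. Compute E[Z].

228/25

E[Z | machine 1] = (7+8+10)/3 = 25/3.
E[Z | machine 2] = (10+11+13)/3 = 34/3.
E[Z | machine 3] = (2+6+7+11+13)/5 = 39/5.
By the law of total expectation,
E[Z] = (4/15)·(25/3) + (1/3)·(34/3) + (2/5)·(39/5) = 228/25.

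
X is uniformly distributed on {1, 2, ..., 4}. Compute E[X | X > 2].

7/2

Given X > 2, X is equally likely to be any of {3, 4}.
E[X | X > 2] = (3 + 4) / 2 = 7/2.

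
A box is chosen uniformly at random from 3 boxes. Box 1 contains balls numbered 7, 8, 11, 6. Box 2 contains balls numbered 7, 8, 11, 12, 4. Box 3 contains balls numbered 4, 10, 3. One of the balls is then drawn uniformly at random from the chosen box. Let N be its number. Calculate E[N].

331/45

E[N | box 1] = (7+8+11+6)/4 = 8.
E[N | box 2] = (7+8+11+12+4)/5 = 42/5.
E[N | box 3] = (4+10+3)/3 = 17/3.
By the law of total expectation,
E[N] = (1/3)·(8) + (1/3)·(42/5) + (1/3)·(17/3) = 331/45.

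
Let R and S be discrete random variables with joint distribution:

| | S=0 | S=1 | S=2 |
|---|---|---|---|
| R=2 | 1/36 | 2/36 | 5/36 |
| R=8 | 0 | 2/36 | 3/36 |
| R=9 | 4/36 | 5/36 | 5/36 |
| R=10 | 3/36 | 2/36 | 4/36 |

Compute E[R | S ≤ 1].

153/19

P(S ≤ 1) = 19/36.
Σ R·P over the event = 2·(1/36) + 2·(2/36) + 8·(2/36) + 9·(4/36) + 9·(5/36) + 10·(3/36) + 10·(2/36) = 17/4.
E[R | S ≤ 1] = (17/4) / (19/36) = 153/19.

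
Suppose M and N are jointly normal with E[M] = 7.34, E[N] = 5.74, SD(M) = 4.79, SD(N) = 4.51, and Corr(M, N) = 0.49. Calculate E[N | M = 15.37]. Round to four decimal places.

The regression of N on M has slope ρ·σ_N/σ_M and passes through (μ_M, μ_N).
E[N | M=15.37] = 5.74 + (0.49)·(4.51/4.79)·(15.37 − (7.34)) = 5.74 + (0.46136)·(8.03) = 9.4447.

9.4447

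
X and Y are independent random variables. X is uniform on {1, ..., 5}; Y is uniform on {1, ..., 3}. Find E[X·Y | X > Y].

65/9

Outcomes with X > Y: (2,1), (3,1), (3,2), (4,1), (4,2), (4,3), (5,1), (5,2), (5,3), each with probability 1/15.
E[X·Y | X > Y] = (2 + 3 + 6 + 4 + 8 + 12 + 5 + 10 + 15) / 9 = 65/9.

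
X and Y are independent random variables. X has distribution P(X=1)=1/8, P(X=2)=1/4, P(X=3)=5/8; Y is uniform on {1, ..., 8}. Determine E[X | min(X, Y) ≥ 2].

P(min(X, Y) ≥ 2) = 49/64.
Summing X·P(x,y) over outcomes with min(X, Y) ≥ 2 gives 133/64.
E[X | min(X, Y) ≥ 2] = (133/64) / (49/64) = 19/7.

19/7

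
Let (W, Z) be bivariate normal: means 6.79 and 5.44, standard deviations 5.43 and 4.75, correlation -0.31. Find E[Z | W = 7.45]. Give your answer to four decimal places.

5.2610

For a bivariate normal, E[Z | W=x] = μ_Z + ρ·(σ_Z/σ_W)·(x − μ_W).
E[Z | W=7.45] = 5.44 + (-0.31)·(4.75/5.43)·(7.45 − (6.79)) = 5.44 + (-0.27118)·(0.66) = 5.2610.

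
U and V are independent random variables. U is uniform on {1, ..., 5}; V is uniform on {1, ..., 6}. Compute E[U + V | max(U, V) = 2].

Outcomes with max(U, V) = 2: (1,2), (2,1), (2,2), each with probability 1/30.
E[U + V | max(U, V) = 2] = (3 + 3 + 4) / 3 = 10/3.

10/3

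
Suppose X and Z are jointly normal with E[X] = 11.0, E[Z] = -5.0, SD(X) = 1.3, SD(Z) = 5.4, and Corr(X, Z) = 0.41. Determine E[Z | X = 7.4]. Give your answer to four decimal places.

-11.1311

The regression of Z on X has slope ρ·σ_Z/σ_X and passes through (μ_X, μ_Z).
E[Z | X=7.4] = -5.0 + (0.41)·(5.4/1.3)·(7.4 − (11.0)) = -5.0 + (1.70308)·(-3.6) = -11.1311.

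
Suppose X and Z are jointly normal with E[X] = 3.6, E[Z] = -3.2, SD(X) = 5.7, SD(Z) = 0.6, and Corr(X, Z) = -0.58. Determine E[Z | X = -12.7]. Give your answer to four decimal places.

E[Z | X=x] = μ_Z + ρ(σ_Z/σ_X)(x − μ_X) for jointly normal variables.
E[Z | X=-12.7] = -3.2 + (-0.58)·(0.6/5.7)·(-12.7 − (3.6)) = -3.2 + (-0.061053)·(-16.3) = -2.2048.

-2.2048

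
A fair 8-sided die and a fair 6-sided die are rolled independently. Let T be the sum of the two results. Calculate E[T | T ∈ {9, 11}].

49/5

P(T ∈ {9, 11}) = 5/24.
Σ over the event: 9·1/8 + 11·1/12 = 49/24.
E[T | T ∈ {9, 11}] = (49/24) / (5/24) = 49/5.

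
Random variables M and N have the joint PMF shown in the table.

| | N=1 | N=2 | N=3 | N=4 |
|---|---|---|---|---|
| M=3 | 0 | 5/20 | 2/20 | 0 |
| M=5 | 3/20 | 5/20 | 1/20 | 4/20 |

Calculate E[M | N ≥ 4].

P(N ≥ 4) = 1/5.
Summing M·P(M=x,N=y) over the conditioning event gives 1.
E[M | N ≥ 4] = (1) / (1/5) = 5.

5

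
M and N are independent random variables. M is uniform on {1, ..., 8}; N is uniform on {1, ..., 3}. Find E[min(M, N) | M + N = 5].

5/3

Outcomes with M + N = 5: (2,3), (3,2), (4,1), each with probability 1/24.
E[min(M, N) | M + N = 5] = (2 + 2 + 1) / 3 = 5/3.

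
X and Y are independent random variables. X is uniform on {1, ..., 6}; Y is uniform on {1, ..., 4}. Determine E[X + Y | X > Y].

47/7

P(X > Y) = 7/12.
Summing (X+Y)·P(x,y) over outcomes with X > Y gives 47/12.
E[X + Y | X > Y] = (47/12) / (7/12) = 47/7.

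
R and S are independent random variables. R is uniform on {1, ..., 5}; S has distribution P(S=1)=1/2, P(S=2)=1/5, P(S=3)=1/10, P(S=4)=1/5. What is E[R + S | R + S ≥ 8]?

42/5

P(R + S ≥ 8) = 1/10.
Summing (R+S)·P(x,y) over outcomes with R + S ≥ 8 gives 21/25.
E[R + S | R + S ≥ 8] = (21/25) / (1/10) = 42/5.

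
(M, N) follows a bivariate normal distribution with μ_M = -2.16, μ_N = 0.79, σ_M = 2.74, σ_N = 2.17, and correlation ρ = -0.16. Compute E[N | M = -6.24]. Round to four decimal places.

E[N | M=x] = μ_N + ρ(σ_N/σ_M)(x − μ_M) for jointly normal variables.
E[N | M=-6.24] = 0.79 + (-0.16)·(2.17/2.74)·(-6.24 − (-2.16)) = 0.79 + (-0.12672)·(-4.08) = 1.3070.

1.3070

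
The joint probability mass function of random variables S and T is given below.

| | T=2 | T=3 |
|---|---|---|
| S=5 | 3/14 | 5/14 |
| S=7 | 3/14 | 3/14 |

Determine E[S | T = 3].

23/4

P(T = 3) = 4/7.
Σ S·P over the event = 5·(5/14) + 7·(3/14) = 23/7.
E[S | T = 3] = (23/7) / (4/7) = 23/4.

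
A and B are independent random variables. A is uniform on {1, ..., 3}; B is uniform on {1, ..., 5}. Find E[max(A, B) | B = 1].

2

Outcomes with B = 1: (1,1), (2,1), (3,1), each with probability 1/15.
E[max(A, B) | B = 1] = (1 + 2 + 3) / 3 = 2.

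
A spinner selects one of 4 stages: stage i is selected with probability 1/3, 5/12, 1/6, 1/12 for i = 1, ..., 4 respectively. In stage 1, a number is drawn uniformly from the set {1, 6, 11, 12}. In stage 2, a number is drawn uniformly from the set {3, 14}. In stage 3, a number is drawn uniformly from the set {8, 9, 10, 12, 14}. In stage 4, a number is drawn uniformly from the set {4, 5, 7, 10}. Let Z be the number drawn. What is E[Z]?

167/20

E[Z | stage 1] = (1+6+11+12)/4 = 15/2.
E[Z | stage 2] = (3+14)/2 = 17/2.
E[Z | stage 3] = (8+9+10+12+14)/5 = 53/5.
E[Z | stage 4] = (4+5+7+10)/4 = 13/2.
E[Z] = (1/3)·(15/2) + (5/12)·(17/2) + (1/6)·(53/5) + (1/12)·(13/2) = 167/20.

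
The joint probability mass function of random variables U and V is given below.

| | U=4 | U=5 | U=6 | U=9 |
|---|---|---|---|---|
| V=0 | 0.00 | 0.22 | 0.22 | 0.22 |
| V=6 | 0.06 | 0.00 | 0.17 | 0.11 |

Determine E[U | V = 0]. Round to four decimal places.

6.6667

P(V = 0) = 0.66.
Σ U·P over the event = 5·(0.22) + 6·(0.22) + 9·(0.22) = 4.40.
E[U | V = 0] = (4.40) / (0.66) = 6.6667.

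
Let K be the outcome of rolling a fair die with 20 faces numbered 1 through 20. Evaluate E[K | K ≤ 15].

P(K ≤ 15) = 3/4.
E[K | K ≤ 15] = (6) / (3/4) = 8.

8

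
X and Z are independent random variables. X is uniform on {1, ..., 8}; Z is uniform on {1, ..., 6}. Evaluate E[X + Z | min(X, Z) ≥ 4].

P(min(X, Z) ≥ 4) = 5/16.
Summing (X+Z)·P(x,y) over outcomes with min(X, Z) ≥ 4 gives 55/16.
E[X + Z | min(X, Z) ≥ 4] = (55/16) / (5/16) = 11.

11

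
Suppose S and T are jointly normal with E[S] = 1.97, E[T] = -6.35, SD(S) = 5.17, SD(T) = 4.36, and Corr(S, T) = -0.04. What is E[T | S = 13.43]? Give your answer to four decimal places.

-6.7366

The regression of T on S has slope ρ·σ_T/σ_S and passes through (μ_S, μ_T).
E[T | S=13.43] = -6.35 + (-0.04)·(4.36/5.17)·(13.43 − (1.97)) = -6.35 + (-0.033733)·(11.46) = -6.7366.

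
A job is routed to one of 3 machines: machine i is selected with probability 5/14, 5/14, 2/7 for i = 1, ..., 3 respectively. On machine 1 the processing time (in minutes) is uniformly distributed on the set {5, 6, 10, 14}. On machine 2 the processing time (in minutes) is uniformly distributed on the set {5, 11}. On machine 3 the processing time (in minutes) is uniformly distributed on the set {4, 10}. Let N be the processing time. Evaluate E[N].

E[N | machine 1] = (5+6+10+14)/4 = 35/4.
E[N | machine 2] = (5+11)/2 = 8.
E[N | machine 3] = (4+10)/2 = 7.
By the law of total expectation,
E[N] = (5/14)·(35/4) + (5/14)·(8) + (2/7)·(7) = 447/56.

447/56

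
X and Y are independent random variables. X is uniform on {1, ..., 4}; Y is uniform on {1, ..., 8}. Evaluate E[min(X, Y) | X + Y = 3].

1

Outcomes with X + Y = 3: (1,2), (2,1), each with probability 1/32.
E[min(X, Y) | X + Y = 3] = (1 + 1) / 2 = 1.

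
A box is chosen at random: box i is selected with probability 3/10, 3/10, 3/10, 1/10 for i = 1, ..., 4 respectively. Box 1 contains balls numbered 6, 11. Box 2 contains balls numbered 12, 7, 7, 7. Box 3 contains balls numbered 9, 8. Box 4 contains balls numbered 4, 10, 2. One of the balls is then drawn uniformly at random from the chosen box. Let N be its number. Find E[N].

973/120

E[N | box 1] = (6+11)/2 = 17/2.
E[N | box 2] = (12+7+7+7)/4 = 33/4.
E[N | box 3] = (9+8)/2 = 17/2.
E[N | box 4] = (4+10+2)/3 = 16/3.
E[N] = (3/10)·(17/2) + (3/10)·(33/4) + (3/10)·(17/2) + (1/10)·(16/3) = 973/120.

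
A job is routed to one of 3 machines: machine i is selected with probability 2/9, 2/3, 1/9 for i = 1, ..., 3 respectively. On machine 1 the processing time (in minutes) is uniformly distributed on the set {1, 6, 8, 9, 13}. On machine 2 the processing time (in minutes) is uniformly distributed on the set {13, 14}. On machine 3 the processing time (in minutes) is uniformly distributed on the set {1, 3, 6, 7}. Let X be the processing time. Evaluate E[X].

667/60

E[X | machine 1] = (1+6+8+9+13)/5 = 37/5.
E[X | machine 2] = (13+14)/2 = 27/2.
E[X | machine 3] = (1+3+6+7)/4 = 17/4.
By the law of total expectation,
E[X] = (2/9)·(37/5) + (2/3)·(27/2) + (1/9)·(17/4) = 667/60.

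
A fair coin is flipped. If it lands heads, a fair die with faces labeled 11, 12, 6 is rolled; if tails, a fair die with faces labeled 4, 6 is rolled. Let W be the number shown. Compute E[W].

E[W | heads] = (11+12+6)/3 = 29/3.
E[W | tails] = (4+6)/2 = 5.
By the law of total expectation,
E[W] = (1/2)·(29/3) + (1/2)·(5) = 22/3.

22/3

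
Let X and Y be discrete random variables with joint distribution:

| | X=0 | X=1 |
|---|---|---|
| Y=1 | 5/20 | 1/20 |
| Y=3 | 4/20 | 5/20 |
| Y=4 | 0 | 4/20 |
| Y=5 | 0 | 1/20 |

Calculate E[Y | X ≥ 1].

P(X ≥ 1) = 11/20.
Summing Y·P(X=x,Y=y) over the conditioning event gives 37/20.
E[Y | X ≥ 1] = (37/20) / (11/20) = 37/11.

37/11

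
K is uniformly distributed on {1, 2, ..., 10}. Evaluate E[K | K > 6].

Given K > 6, K is equally likely to be any of {7, 8, 9, 10}.
E[K | K > 6] = (7 + 8 + 9 + 10) / 4 = 17/2.

17/2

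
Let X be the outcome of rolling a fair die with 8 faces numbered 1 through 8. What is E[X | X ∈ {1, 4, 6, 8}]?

P(X ∈ {1, 4, 6, 8}) = 1/2.
Σ over the event: 1·1/8 + 4·1/8 + 6·1/8 + 8·1/8 = 19/8.
E[X | X ∈ {1, 4, 6, 8}] = (19/8) / (1/2) = 19/4.

19/4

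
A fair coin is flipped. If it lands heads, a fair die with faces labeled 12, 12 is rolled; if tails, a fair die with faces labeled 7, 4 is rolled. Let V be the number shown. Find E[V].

35/4

E[V | heads] = (12+12)/2 = 12.
E[V | tails] = (7+4)/2 = 11/2.
E[V] = (1/2)·(12) + (1/2)·(11/2) = 35/4.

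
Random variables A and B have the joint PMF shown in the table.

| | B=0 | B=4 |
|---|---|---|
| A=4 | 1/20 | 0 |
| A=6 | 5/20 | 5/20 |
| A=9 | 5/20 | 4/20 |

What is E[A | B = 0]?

P(B = 0) = 11/20.
Summing A·P(A=x,B=y) over the conditioning event gives 79/20.
E[A | B = 0] = (79/20) / (11/20) = 79/11.

79/11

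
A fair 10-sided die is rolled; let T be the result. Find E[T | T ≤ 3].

2

Given T ≤ 3, T is equally likely to be any of {1, 2, 3}.
E[T | T ≤ 3] = (1 + 2 + 3) / 3 = 2.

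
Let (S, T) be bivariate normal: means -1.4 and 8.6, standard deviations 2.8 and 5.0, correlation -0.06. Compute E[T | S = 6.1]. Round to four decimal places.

7.7964

E[T | S=x] = μ_T + ρ(σ_T/σ_S)(x − μ_S) for jointly normal variables.
E[T | S=6.1] = 8.6 + (-0.06)·(5.0/2.8)·(6.1 − (-1.4)) = 8.6 + (-0.107143)·(7.5) = 7.7964.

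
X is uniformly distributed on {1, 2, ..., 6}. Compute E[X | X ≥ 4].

Given X ≥ 4, X is equally likely to be any of {4, 5, 6}.
E[X | X ≥ 4] = (4 + 5 + 6) / 3 = 5.

5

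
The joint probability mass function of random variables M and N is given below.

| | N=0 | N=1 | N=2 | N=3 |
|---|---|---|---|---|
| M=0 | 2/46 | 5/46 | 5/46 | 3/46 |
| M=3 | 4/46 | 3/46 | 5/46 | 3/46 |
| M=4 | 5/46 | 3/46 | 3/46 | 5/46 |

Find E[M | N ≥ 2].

7/3

P(N ≥ 2) = 12/23.
Σ M·P over the event = 0·(5/46) + 0·(3/46) + 3·(5/46) + 3·(3/46) + 4·(3/46) + 4·(5/46) = 28/23.
E[M | N ≥ 2] = (28/23) / (12/23) = 7/3.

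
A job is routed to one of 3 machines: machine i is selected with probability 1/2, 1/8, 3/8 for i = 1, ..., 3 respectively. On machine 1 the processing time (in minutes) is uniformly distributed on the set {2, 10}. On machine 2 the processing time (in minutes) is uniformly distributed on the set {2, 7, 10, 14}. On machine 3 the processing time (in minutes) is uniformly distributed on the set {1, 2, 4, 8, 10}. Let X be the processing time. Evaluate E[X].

E[X | machine 1] = (2+10)/2 = 6.
E[X | machine 2] = (2+7+10+14)/4 = 33/4.
E[X | machine 3] = (1+2+4+8+10)/5 = 5.
By the law of total expectation,
E[X] = (1/2)·(6) + (1/8)·(33/4) + (3/8)·(5) = 189/32.

189/32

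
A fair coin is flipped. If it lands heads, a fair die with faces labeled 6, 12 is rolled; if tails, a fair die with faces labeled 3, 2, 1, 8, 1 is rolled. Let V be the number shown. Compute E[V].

6

E[V | heads] = (6+12)/2 = 9.
E[V | tails] = (3+2+1+8+1)/5 = 3.
E[V] = (1/2)·(9) + (1/2)·(3) = 6.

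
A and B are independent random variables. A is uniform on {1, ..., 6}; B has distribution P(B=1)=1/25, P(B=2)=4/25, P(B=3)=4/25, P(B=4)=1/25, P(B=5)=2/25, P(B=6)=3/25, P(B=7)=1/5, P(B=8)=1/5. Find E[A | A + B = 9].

61/20

P(A + B = 9) = 2/15.
Summing A·P(x,y) over outcomes with A + B = 9 gives 61/150.
E[A | A + B = 9] = (61/150) / (2/15) = 61/20.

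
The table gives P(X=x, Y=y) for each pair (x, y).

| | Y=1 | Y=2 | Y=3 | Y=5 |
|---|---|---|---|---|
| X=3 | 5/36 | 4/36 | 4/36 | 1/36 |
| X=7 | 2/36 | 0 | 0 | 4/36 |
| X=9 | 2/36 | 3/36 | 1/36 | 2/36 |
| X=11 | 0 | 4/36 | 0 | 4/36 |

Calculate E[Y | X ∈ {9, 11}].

49/16

P(X ∈ {9, 11}) = 4/9.
Σ Y·P over the event = 1·(2/36) + 2·(3/36) + 3·(1/36) + 5·(2/36) + 2·(4/36) + 5·(4/36) = 49/36.
E[Y | X ∈ {9, 11}] = (49/36) / (4/9) = 49/16.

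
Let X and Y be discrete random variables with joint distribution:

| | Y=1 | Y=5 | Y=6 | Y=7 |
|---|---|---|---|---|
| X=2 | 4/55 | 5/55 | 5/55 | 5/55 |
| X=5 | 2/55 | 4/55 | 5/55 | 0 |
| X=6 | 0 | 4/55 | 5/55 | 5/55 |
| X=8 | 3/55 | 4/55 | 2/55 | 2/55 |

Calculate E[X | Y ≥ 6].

137/29

P(Y ≥ 6) = 29/55.
Σ X·P over the event = 2·(5/55) + 2·(5/55) + 5·(5/55) + 6·(5/55) + 6·(5/55) + 8·(2/55) + 8·(2/55) = 137/55.
E[X | Y ≥ 6] = (137/55) / (29/55) = 137/29.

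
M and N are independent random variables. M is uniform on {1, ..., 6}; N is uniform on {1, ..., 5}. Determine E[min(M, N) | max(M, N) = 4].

16/7

Outcomes with max(M, N) = 4: (1,4), (2,4), (3,4), (4,1), (4,2), (4,3), (4,4), each with probability 1/30.
E[min(M, N) | max(M, N) = 4] = (1 + 2 + 3 + 1 + 2 + 3 + 4) / 7 = 16/7.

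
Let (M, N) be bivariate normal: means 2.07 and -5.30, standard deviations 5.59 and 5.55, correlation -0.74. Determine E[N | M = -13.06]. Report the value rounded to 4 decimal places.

For a bivariate normal, E[N | M=x] = μ_N + ρ·(σ_N/σ_M)·(x − μ_M).
E[N | M=-13.06] = -5.30 + (-0.74)·(5.55/5.59)·(-13.06 − (2.07)) = -5.30 + (-0.734705)·(-15.13) = 5.8161.

5.8161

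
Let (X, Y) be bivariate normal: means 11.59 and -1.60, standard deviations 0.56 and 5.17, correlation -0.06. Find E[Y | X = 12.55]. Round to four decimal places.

E[Y | X=x] = μ_Y + ρ(σ_Y/σ_X)(x − μ_X) for jointly normal variables.
E[Y | X=12.55] = -1.60 + (-0.06)·(5.17/0.56)·(12.55 − (11.59)) = -1.60 + (-0.55393)·(0.96) = -2.1318.

-2.1318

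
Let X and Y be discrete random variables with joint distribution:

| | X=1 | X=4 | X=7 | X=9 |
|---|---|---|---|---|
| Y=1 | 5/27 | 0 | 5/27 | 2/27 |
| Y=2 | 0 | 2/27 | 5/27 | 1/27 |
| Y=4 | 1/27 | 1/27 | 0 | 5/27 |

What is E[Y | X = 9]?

P(X = 9) = 8/27.
Σ Y·P over the event = 1·(2/27) + 2·(1/27) + 4·(5/27) = 8/9.
E[Y | X = 9] = (8/9) / (8/27) = 3.

3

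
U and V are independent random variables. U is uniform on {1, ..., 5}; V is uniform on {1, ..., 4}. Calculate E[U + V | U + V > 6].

23/3

P(U + V > 6) = 3/10.
Summing (U+V)·P(x,y) over outcomes with U + V > 6 gives 23/10.
E[U + V | U + V > 6] = (23/10) / (3/10) = 23/3.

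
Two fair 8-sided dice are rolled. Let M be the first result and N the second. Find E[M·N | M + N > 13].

Outcomes with M + N > 13: (6,8), (7,7), (7,8), (8,6), (8,7), (8,8), each with probability 1/64.
E[M·N | M + N > 13] = (48 + 49 + 56 + 48 + 56 + 64) / 6 = 107/2.

107/2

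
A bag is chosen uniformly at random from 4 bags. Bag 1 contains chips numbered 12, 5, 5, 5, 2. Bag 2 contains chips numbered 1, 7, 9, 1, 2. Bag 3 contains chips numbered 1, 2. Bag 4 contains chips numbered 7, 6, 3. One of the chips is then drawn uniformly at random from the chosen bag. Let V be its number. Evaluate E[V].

E[V | bag 1] = (12+5+5+5+2)/5 = 29/5.
E[V | bag 2] = (1+7+9+1+2)/5 = 4.
E[V | bag 3] = (1+2)/2 = 3/2.
E[V | bag 4] = (7+6+3)/3 = 16/3.
E[V] = (1/4)·(29/5) + (1/4)·(4) + (1/4)·(3/2) + (1/4)·(16/3) = 499/120.

499/120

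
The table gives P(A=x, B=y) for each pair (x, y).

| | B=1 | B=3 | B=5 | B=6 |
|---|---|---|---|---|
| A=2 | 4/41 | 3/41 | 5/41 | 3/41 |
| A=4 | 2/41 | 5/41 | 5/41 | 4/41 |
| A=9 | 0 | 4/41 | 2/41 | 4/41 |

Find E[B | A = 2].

56/15

P(A = 2) = 15/41.
Summing B·P(A=x,B=y) over the conditioning event gives 56/41.
E[B | A = 2] = (56/41) / (15/41) = 56/15.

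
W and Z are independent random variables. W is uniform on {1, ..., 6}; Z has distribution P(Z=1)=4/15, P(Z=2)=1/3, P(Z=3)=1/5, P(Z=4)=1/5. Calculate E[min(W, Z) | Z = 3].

5/2

P(Z = 3) = 1/5.
Summing min(W,Z)·P(x,y) over outcomes with Z = 3 gives 1/2.
E[min(W, Z) | Z = 3] = (1/2) / (1/5) = 5/2.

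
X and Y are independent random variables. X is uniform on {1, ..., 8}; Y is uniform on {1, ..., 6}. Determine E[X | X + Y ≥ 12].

22/3

Outcomes with X + Y ≥ 12: (6,6), (7,5), (7,6), (8,4), (8,5), (8,6), each with probability 1/48.
E[X | X + Y ≥ 12] = (6 + 7 + 7 + 8 + 8 + 8) / 6 = 22/3.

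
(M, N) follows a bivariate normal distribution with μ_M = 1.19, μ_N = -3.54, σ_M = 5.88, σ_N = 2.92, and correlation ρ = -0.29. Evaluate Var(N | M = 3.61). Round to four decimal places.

Var(N | M=x) = (1 − ρ²)·σ_N².
Var(N | M=3.61) = (2.92)²·(1 − (-0.29)²) = 8.5264·0.9159 = 7.8093.

7.8093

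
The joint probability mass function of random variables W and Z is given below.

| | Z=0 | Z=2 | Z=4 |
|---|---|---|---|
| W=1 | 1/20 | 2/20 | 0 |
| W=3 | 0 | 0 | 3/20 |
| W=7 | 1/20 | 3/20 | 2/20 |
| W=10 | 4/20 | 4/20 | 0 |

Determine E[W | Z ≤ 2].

P(Z ≤ 2) = 3/4.
Σ W·P over the event = 1·(1/20) + 1·(2/20) + 7·(1/20) + 7·(3/20) + 10·(4/20) + 10·(4/20) = 111/20.
E[W | Z ≤ 2] = (111/20) / (3/4) = 37/5.

37/5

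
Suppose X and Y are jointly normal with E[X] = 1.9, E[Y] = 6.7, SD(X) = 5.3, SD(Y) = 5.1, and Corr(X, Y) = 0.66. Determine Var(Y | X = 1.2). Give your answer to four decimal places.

For a bivariate normal, Var(Y | X=x) = σ_Y²(1 − ρ²).
Var(Y | X=1.2) = (5.1)²·(1 − (0.66)²) = 26.01·0.5644 = 14.6800.

14.6800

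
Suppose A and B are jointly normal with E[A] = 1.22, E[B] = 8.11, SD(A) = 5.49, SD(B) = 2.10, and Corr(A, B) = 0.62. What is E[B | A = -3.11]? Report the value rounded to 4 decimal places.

The regression of B on A has slope ρ·σ_B/σ_A and passes through (μ_A, μ_B).
E[B | A=-3.11] = 8.11 + (0.62)·(2.10/5.49)·(-3.11 − (1.22)) = 8.11 + (0.23716)·(-4.33) = 7.0831.

7.0831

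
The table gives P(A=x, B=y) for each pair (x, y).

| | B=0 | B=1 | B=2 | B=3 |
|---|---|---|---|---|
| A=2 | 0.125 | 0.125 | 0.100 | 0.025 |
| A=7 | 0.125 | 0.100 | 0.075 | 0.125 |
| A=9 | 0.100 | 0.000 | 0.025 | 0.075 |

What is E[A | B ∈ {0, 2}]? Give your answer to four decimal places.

5.4091

P(B ∈ {0, 2}) = 0.550.
Σ A·P over the event = 2·(0.125) + 2·(0.100) + 7·(0.125) + 7·(0.075) + 9·(0.100) + 9·(0.025) = 2.975.
E[A | B ∈ {0, 2}] = (2.975) / (0.550) = 5.4091.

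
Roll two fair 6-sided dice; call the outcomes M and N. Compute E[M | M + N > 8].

5

P(M + N > 8) = 5/18.
Summing M·P(x,y) over outcomes with M + N > 8 gives 25/18.
E[M | M + N > 8] = (25/18) / (5/18) = 5.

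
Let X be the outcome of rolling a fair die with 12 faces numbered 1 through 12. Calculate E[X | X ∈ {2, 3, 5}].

10/3

P(X ∈ {2, 3, 5}) = 1/4.
Σ over the event: 2·1/12 + 3·1/12 + 5·1/12 = 5/6.
E[X | X ∈ {2, 3, 5}] = (5/6) / (1/4) = 10/3.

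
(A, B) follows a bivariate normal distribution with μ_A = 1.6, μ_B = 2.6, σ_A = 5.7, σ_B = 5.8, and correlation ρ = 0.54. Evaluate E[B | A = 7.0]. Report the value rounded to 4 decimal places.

For a bivariate normal, E[B | A=x] = μ_B + ρ·(σ_B/σ_A)·(x − μ_A).
E[B | A=7.0] = 2.6 + (0.54)·(5.8/5.7)·(7.0 − (1.6)) = 2.6 + (0.549474)·(5.4) = 5.5672.

5.5672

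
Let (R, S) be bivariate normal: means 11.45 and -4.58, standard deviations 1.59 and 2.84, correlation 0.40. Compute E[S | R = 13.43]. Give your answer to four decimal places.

The regression of S on R has slope ρ·σ_S/σ_R and passes through (μ_R, μ_S).
E[S | R=13.43] = -4.58 + (0.40)·(2.84/1.59)·(13.43 − (11.45)) = -4.58 + (0.714465)·(1.98) = -3.1654.

-3.1654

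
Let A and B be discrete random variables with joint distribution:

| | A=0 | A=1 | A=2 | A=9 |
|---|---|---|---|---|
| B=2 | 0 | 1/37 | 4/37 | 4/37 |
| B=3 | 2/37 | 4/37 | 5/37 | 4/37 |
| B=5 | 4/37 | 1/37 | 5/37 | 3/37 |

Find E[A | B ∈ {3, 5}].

22/7

P(B ∈ {3, 5}) = 28/37.
Σ A·P over the event = 0·(2/37) + 0·(4/37) + 1·(4/37) + 1·(1/37) + 2·(5/37) + 2·(5/37) + 9·(4/37) + 9·(3/37) = 88/37.
E[A | B ∈ {3, 5}] = (88/37) / (28/37) = 22/7.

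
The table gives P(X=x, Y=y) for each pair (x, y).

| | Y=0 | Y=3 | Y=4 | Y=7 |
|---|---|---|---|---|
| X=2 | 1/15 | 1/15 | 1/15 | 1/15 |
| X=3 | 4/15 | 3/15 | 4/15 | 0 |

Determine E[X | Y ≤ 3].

25/9

P(Y ≤ 3) = 3/5.
Σ X·P over the event = 2·(1/15) + 2·(1/15) + 3·(4/15) + 3·(3/15) = 5/3.
E[X | Y ≤ 3] = (5/3) / (3/5) = 25/9.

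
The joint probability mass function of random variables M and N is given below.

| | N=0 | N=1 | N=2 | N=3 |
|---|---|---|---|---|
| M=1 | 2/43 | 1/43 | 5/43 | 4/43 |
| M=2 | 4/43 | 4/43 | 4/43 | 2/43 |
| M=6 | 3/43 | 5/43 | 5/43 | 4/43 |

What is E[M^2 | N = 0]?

14

P(N = 0) = 9/43.
Summing M^2·P(M=x,N=y) over the conditioning event gives 126/43.
E[M^2 | N = 0] = (126/43) / (9/43) = 14.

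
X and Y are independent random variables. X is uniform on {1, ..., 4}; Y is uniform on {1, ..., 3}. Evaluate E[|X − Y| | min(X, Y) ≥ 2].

Outcomes with min(X, Y) ≥ 2: (2,2), (2,3), (3,2), (3,3), (4,2), (4,3), each with probability 1/12.
E[|X − Y| | min(X, Y) ≥ 2] = (0 + 1 + 1 + 0 + 2 + 1) / 6 = 5/6.

5/6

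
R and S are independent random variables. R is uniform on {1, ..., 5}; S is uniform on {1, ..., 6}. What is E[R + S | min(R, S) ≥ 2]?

15/2

P(min(R, S) ≥ 2) = 2/3.
Summing (R+S)·P(x,y) over outcomes with min(R, S) ≥ 2 gives 5.
E[R + S | min(R, S) ≥ 2] = (5) / (2/3) = 15/2.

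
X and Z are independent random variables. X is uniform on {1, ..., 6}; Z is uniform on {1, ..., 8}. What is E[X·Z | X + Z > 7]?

70/3

P(X + Z > 7) = 9/16.
Summing XZ·P(x,y) over outcomes with X + Z > 7 gives 105/8.
E[X·Z | X + Z > 7] = (105/8) / (9/16) = 70/3.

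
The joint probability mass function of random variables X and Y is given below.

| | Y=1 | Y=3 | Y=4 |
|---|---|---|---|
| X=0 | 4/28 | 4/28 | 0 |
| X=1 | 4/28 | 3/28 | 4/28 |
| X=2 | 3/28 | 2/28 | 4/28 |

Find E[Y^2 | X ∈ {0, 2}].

P(X ∈ {0, 2}) = 17/28.
Σ Y^2·P over the event = 1·(4/28) + 9·(4/28) + 1·(3/28) + 9·(2/28) + 16·(4/28) = 125/28.
E[Y^2 | X ∈ {0, 2}] = (125/28) / (17/28) = 125/17.

125/17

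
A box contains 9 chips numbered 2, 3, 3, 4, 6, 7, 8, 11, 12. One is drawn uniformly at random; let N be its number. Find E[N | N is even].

P(N is even) = 5/9.
Σ over the event: 2·1/9 + 4·1/9 + 6·1/9 + 8·1/9 + 12·1/9 = 32/9.
E[N | N is even] = (32/9) / (5/9) = 32/5.

32/5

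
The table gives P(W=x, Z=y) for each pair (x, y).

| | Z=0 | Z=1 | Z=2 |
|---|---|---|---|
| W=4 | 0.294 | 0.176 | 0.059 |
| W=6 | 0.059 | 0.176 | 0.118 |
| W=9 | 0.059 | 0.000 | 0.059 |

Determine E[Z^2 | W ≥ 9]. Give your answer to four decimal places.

2.0000

P(W ≥ 9) = 0.118.
Σ Z^2·P over the event = 0·(0.059) + 4·(0.059) = 0.236.
E[Z^2 | W ≥ 9] = (0.236) / (0.118) = 2.0000.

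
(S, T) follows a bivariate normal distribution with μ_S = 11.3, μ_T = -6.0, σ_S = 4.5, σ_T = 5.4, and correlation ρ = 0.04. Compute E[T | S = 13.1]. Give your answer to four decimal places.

-5.9136

The regression of T on S has slope ρ·σ_T/σ_S and passes through (μ_S, μ_T).
E[T | S=13.1] = -6.0 + (0.04)·(5.4/4.5)·(13.1 − (11.3)) = -6.0 + (0.048)·(1.8) = -5.9136.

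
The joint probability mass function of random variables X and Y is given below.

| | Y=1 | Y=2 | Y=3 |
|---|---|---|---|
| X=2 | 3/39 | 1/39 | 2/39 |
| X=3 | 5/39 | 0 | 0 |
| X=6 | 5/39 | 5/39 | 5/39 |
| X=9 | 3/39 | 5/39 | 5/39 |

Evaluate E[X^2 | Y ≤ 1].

P(Y ≤ 1) = 16/39.
Summing X^2·P(X=x,Y=y) over the conditioning event gives 160/13.
E[X^2 | Y ≤ 1] = (160/13) / (16/39) = 30.

30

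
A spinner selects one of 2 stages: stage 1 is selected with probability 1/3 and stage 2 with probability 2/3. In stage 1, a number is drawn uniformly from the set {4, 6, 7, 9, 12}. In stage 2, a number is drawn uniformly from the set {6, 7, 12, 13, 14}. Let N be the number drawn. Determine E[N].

E[N | stage 1] = (4+6+7+9+12)/5 = 38/5.
E[N | stage 2] = (6+7+12+13+14)/5 = 52/5.
By the law of total expectation,
E[N] = (1/3)·(38/5) + (2/3)·(52/5) = 142/15.

142/15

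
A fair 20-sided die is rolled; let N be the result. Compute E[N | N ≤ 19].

P(N ≤ 19) = 19/20.
E[N | N ≤ 19] = (19/2) / (19/20) = 10.

10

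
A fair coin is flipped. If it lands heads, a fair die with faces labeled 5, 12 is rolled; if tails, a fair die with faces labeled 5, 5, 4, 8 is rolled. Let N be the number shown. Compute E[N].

7

E[N | heads] = (5+12)/2 = 17/2.
E[N | tails] = (5+5+4+8)/4 = 11/2.
E[N] = (1/2)·(17/2) + (1/2)·(11/2) = 7.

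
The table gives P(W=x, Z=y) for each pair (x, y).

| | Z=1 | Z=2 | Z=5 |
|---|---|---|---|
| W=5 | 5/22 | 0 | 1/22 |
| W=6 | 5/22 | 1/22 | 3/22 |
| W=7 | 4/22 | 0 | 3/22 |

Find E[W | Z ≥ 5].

P(Z ≥ 5) = 7/22.
Σ W·P over the event = 5·(1/22) + 6·(3/22) + 7·(3/22) = 2.
E[W | Z ≥ 5] = (2) / (7/22) = 44/7.

44/7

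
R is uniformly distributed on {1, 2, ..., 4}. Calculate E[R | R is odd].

2

Given R is odd, R is equally likely to be any of {1, 3}.
E[R | R is odd] = (1 + 3) / 2 = 2.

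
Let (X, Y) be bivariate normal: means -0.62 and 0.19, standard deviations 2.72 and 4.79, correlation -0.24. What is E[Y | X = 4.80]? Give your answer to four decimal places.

-2.1007

The regression of Y on X has slope ρ·σ_Y/σ_X and passes through (μ_X, μ_Y).
E[Y | X=4.80] = 0.19 + (-0.24)·(4.79/2.72)·(4.80 − (-0.62)) = 0.19 + (-0.422647)·(5.42) = -2.1007.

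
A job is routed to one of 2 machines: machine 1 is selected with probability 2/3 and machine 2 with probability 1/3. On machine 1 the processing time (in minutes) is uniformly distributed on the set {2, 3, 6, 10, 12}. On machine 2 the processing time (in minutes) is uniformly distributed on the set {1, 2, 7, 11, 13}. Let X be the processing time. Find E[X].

E[X | machine 1] = (2+3+6+10+12)/5 = 33/5.
E[X | machine 2] = (1+2+7+11+13)/5 = 34/5.
By the law of total expectation,
E[X] = (2/3)·(33/5) + (1/3)·(34/5) = 20/3.

20/3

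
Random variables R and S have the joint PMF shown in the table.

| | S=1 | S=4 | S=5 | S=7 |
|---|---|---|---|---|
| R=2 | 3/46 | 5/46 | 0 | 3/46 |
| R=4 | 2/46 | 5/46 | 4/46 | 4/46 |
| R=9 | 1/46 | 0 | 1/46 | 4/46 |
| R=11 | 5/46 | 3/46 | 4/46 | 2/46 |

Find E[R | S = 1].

P(S = 1) = 11/46.
Σ R·P over the event = 2·(3/46) + 4·(2/46) + 9·(1/46) + 11·(5/46) = 39/23.
E[R | S = 1] = (39/23) / (11/46) = 78/11.

78/11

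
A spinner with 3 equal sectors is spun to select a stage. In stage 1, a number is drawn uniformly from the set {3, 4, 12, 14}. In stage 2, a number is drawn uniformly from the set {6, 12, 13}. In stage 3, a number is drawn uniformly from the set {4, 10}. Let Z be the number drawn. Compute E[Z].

307/36

E[Z | stage 1] = (3+4+12+14)/4 = 33/4.
E[Z | stage 2] = (6+12+13)/3 = 31/3.
E[Z | stage 3] = (4+10)/2 = 7.
E[Z] = (1/3)·(33/4) + (1/3)·(31/3) + (1/3)·(7) = 307/36.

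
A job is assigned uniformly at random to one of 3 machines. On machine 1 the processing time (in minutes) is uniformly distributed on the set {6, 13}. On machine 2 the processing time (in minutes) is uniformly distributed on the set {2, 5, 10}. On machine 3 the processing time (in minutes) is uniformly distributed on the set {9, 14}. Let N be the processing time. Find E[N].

E[N | machine 1] = (6+13)/2 = 19/2.
E[N | machine 2] = (2+5+10)/3 = 17/3.
E[N | machine 3] = (9+14)/2 = 23/2.
By the law of total expectation,
E[N] = (1/3)·(19/2) + (1/3)·(17/3) + (1/3)·(23/2) = 80/9.

80/9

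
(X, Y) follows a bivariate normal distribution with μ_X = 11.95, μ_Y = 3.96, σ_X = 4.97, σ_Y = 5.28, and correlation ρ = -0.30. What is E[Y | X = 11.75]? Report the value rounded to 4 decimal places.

4.0237

E[Y | X=x] = μ_Y + ρ(σ_Y/σ_X)(x − μ_X) for jointly normal variables.
E[Y | X=11.75] = 3.96 + (-0.30)·(5.28/4.97)·(11.75 − (11.95)) = 3.96 + (-0.31871)·(-0.2) = 4.0237.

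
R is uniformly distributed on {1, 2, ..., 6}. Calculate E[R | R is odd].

Given R is odd, R is equally likely to be any of {1, 3, 5}.
E[R | R is odd] = (1 + 3 + 5) / 3 = 3.

3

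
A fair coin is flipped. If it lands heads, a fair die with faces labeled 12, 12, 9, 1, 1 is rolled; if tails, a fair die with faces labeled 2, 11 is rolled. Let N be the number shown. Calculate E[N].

27/4

E[N | heads] = (12+12+9+1+1)/5 = 7.
E[N | tails] = (2+11)/2 = 13/2.
E[N] = (1/2)·(7) + (1/2)·(13/2) = 27/4.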